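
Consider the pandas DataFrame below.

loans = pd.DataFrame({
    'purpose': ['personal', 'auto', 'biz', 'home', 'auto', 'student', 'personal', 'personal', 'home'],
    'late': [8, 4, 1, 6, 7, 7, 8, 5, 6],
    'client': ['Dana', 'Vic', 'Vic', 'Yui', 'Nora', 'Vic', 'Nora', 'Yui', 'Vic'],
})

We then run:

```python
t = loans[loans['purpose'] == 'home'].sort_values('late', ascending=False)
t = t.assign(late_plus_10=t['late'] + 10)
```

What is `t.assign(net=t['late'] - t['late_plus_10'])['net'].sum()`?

filter rows where purpose == 'home':
  purpose  late client
3    home     6    Yui
8    home     6    Vic
sort by late descending:
  purpose  late client
3    home     6    Yui
8    home     6    Vic
add column late_plus_10 = t['late'] + 10:
  purpose  late client  late_plus_10
3    home     6    Yui            16
8    home     6    Vic            16
add column net = t['late'] - t['late_plus_10']:
  purpose  late client  late_plus_10  net
3    home     6    Yui            16  -10
8    home     6    Vic            16  -10

-20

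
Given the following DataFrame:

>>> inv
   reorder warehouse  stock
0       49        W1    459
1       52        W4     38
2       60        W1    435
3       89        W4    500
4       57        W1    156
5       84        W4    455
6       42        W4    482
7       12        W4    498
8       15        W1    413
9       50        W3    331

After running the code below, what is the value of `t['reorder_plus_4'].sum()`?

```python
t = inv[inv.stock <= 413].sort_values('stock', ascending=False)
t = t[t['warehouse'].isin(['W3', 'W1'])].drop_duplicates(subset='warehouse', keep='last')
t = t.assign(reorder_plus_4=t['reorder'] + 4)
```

filter rows where stock <= 413:
   reorder warehouse  stock
1       52        W4     38
4       57        W1    156
8       15        W1    413
9       50        W3    331
sort by stock descending:
   reorder warehouse  stock
8       15        W1    413
9       50        W3    331
4       57        W1    156
1       52        W4     38
filter rows where warehouse in ['W3', 'W1']:
   reorder warehouse  stock
8       15        W1    413
9       50        W3    331
4       57        W1    156
drop duplicate warehouse (keep=last):
   reorder warehouse  stock
9       50        W3    331
4       57        W1    156
add column reorder_plus_4 = t['reorder'] + 4:
   reorder warehouse  stock  reorder_plus_4
9       50        W3    331              54
4       57        W1    156              61
Taking the sum of column 'reorder_plus_4' gives 115.

115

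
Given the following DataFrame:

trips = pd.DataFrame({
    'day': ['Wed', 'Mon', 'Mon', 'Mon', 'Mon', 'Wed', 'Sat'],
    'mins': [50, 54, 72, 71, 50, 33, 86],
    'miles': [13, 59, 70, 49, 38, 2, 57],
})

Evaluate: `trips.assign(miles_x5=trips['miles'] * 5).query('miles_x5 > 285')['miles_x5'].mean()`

add column miles_x5 = trips['miles'] * 5:
   day  mins  miles  miles_x5
0  Wed    50     13        65
1  Mon    54     59       295
2  Mon    72     70       350
3  Mon    71     49       245
4  Mon    50     38       190
5  Wed    33      2        10
6  Sat    86     57       285
filter rows where miles_x5 > 285:
   day  mins  miles  miles_x5
1  Mon    54     59       295
2  Mon    72     70       350

322.5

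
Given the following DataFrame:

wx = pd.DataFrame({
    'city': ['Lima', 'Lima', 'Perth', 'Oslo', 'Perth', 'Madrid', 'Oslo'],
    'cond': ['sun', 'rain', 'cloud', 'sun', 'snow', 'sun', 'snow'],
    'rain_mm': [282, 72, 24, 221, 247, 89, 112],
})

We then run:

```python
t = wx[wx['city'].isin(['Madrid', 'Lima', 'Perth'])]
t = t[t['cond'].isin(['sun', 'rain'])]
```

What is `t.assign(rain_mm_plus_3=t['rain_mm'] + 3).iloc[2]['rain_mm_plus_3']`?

92

filter rows where city in ['Madrid', 'Lima', 'Perth']:
     city   cond  rain_mm
0    Lima    sun      282
1    Lima   rain       72
2   Perth  cloud       24
4   Perth   snow      247
5  Madrid    sun       89
filter rows where cond in ['sun', 'rain']:
     city  cond  rain_mm
0    Lima   sun      282
1    Lima  rain       72
5  Madrid   sun       89
add column rain_mm_plus_3 = t['rain_mm'] + 3:
     city  cond  rain_mm  rain_mm_plus_3
0    Lima   sun      282             285
1    Lima  rain       72              75
5  Madrid   sun       89              92
Hence 92.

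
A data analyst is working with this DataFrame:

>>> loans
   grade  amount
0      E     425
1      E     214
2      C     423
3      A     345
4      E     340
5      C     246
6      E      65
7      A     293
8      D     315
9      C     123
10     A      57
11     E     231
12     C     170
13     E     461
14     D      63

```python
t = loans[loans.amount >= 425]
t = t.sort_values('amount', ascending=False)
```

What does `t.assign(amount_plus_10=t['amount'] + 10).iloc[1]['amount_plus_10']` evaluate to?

435

filter rows where amount >= 425:
   grade  amount
0      E     425
13     E     461
sort by amount descending:
   grade  amount
13     E     461
0      E     425
add column amount_plus_10 = t['amount'] + 10:
   grade  amount  amount_plus_10
13     E     461             471
0      E     425             435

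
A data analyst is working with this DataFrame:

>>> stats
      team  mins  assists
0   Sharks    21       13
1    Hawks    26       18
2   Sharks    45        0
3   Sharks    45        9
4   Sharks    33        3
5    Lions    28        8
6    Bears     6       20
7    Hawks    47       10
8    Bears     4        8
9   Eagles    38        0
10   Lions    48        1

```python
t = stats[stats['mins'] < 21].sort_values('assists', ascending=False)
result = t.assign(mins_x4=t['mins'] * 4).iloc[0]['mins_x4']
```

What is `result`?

24

filter rows where mins < 21:
    team  mins  assists
6  Bears     6       20
8  Bears     4        8
sort by assists descending:
    team  mins  assists
6  Bears     6       20
8  Bears     4        8
add column mins_x4 = t['mins'] * 4:
    team  mins  assists  mins_x4
6  Bears     6       20       24
8  Bears     4        8       16
value at position 0, column 'mins_x4' → 24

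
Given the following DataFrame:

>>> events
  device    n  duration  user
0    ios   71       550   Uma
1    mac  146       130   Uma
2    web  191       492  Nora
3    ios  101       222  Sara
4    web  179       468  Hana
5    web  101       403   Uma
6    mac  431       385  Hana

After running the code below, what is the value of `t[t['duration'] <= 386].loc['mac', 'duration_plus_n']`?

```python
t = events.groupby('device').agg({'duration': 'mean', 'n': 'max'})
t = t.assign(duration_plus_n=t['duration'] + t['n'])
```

group by device: mean(duration), max(n):
          duration    n
device                 
ios     386.000000  101
mac     257.500000  431
web     454.333333  191
add column duration_plus_n = t['duration'] + t['n']:
          duration    n  duration_plus_n
device                                  
ios     386.000000  101       487.000000
mac     257.500000  431       688.500000
web     454.333333  191       645.333333
filter rows where duration <= 386:
        duration    n  duration_plus_n
device                                
ios        386.0  101            487.0
mac        257.5  431            688.5
Reading off the value at row 'mac', column 'duration_plus_n', we get 688.5.

688.5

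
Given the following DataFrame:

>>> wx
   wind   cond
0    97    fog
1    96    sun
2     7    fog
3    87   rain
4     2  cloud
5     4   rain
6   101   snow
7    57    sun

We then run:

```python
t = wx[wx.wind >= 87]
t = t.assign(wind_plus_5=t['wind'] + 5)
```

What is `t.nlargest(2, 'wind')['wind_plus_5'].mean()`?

filter rows where wind >= 87:
   wind  cond
0    97   fog
1    96   sun
3    87  rain
6   101  snow
add column wind_plus_5 = t['wind'] + 5:
   wind  cond  wind_plus_5
0    97   fog          102
1    96   sun          101
3    87  rain           92
6   101  snow          106
take 2 rows with largest wind:
   wind  cond  wind_plus_5
6   101  snow          106
0    97   fog          102

104.0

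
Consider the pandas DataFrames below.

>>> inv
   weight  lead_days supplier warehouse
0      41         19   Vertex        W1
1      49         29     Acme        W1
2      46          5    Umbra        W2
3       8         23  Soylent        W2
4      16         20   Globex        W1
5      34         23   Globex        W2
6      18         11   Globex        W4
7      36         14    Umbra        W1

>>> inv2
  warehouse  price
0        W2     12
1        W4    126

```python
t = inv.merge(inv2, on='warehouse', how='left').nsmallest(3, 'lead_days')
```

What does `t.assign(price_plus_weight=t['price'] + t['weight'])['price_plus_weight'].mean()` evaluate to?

101.0

merge on 'warehouse' (how='left') → 8 rows:
   weight  lead_days supplier warehouse  price
0      41         19   Vertex        W1    NaN
1      49         29     Acme        W1    NaN
2      46          5    Umbra        W2   12.0
3       8         23  Soylent        W2   12.0
4      16         20   Globex        W1    NaN
5      34         23   Globex        W2   12.0
6      18         11   Globex        W4  126.0
7      36         14    Umbra        W1    NaN
take 3 rows with smallest lead_days:
   weight  lead_days supplier warehouse  price
2      46          5    Umbra        W2   12.0
6      18         11   Globex        W4  126.0
7      36         14    Umbra        W1    NaN
add column price_plus_weight = t['price'] + t['weight']:
   weight  lead_days supplier warehouse  price  price_plus_weight
2      46          5    Umbra        W2   12.0               58.0
6      18         11   Globex        W4  126.0              144.0
7      36         14    Umbra        W1    NaN                NaN
Hence 101.0.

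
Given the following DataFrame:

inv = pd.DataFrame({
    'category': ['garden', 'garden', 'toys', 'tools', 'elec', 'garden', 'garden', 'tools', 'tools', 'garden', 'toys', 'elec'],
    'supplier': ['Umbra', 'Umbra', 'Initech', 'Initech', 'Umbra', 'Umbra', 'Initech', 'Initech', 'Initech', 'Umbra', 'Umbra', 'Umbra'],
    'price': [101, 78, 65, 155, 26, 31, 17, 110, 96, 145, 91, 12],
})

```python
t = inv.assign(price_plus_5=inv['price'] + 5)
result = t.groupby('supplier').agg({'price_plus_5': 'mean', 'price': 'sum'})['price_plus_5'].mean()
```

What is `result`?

83.8714285714

add column price_plus_5 = inv['price'] + 5:
   category supplier  price  price_plus_5
0    garden    Umbra    101           106
1    garden    Umbra     78            83
2      toys  Initech     65            70
3     tools  Initech    155           160
4      elec    Umbra     26            31
5    garden    Umbra     31            36
6    garden  Initech     17            22
7     tools  Initech    110           115
8     tools  Initech     96           101
9    garden    Umbra    145           150
10     toys    Umbra     91            96
11     elec    Umbra     12            17
group by supplier: mean(price_plus_5), sum(price):
          price_plus_5  price
supplier                     
Initech      93.600000    443
Umbra        74.142857    484
Taking the mean of column 'price_plus_5' gives 83.8714285714.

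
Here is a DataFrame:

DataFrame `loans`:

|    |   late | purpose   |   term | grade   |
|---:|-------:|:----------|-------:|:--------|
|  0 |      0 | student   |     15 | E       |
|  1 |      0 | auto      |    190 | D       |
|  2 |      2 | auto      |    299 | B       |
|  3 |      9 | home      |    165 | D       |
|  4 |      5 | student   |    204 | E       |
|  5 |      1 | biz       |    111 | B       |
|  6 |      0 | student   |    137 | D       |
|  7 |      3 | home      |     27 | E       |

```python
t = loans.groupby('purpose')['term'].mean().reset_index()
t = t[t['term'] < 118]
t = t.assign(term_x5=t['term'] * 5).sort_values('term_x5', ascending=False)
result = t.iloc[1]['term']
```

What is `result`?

group by purpose, mean of term:
purpose
auto       244.500000
biz        111.000000
home        96.000000
student    118.666667
Name: term, dtype: float64
reset_index():
   purpose        term
0     auto  244.500000
1      biz  111.000000
2     home   96.000000
3  student  118.666667
filter rows where term < 118:
  purpose   term
1     biz  111.0
2    home   96.0
add column term_x5 = t['term'] * 5:
  purpose   term  term_x5
1     biz  111.0    555.0
2    home   96.0    480.0
sort by term_x5 descending:
  purpose   term  term_x5
1     biz  111.0    555.0
2    home   96.0    480.0
value at position 1, column 'term' → 96.0

96.0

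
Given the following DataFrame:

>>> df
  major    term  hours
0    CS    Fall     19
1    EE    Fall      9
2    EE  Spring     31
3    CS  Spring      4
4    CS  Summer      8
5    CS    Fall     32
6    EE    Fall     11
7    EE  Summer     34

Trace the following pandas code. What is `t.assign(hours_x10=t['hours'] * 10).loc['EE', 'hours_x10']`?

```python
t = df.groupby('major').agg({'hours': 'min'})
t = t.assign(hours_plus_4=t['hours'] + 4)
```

group by major, min of hours:
       hours
major       
CS         4
EE         9
add column hours_plus_4 = t['hours'] + 4:
       hours  hours_plus_4
major                     
CS         4             8
EE         9            13
add column hours_x10 = t['hours'] * 10:
       hours  hours_plus_4  hours_x10
major                                
CS         4             8         40
EE         9            13         90

90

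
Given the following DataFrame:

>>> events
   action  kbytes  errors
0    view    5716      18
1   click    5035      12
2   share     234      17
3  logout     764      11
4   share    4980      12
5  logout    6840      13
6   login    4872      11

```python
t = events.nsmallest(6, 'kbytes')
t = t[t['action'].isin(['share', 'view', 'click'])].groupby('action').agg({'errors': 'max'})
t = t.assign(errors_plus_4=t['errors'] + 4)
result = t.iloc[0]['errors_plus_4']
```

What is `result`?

take 6 rows with smallest kbytes:
   action  kbytes  errors
2   share     234      17
3  logout     764      11
6   login    4872      11
4   share    4980      12
1   click    5035      12
0    view    5716      18
filter rows where action in ['share', 'view', 'click']:
  action  kbytes  errors
2  share     234      17
4  share    4980      12
1  click    5035      12
0   view    5716      18
group by action, max of errors:
        errors
action        
click       12
share       17
view        18
add column errors_plus_4 = t['errors'] + 4:
        errors  errors_plus_4
action                       
click       12             16
share       17             21
view        18             22
Finally, value at position 0, column 'errors_plus_4' = 16.

16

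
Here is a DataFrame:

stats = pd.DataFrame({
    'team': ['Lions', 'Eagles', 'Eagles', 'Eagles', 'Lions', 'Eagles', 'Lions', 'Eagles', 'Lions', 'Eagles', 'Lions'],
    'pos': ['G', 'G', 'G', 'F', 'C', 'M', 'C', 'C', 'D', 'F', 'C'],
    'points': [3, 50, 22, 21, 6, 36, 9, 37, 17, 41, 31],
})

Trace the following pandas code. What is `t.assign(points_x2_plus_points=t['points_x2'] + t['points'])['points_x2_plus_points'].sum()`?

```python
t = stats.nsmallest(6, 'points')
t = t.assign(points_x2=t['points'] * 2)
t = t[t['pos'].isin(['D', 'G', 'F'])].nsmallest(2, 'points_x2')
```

60

take 6 rows with smallest points:
     team pos  points
0   Lions   G       3
4   Lions   C       6
6   Lions   C       9
8   Lions   D      17
3  Eagles   F      21
2  Eagles   G      22
add column points_x2 = t['points'] * 2:
     team pos  points  points_x2
0   Lions   G       3          6
4   Lions   C       6         12
6   Lions   C       9         18
8   Lions   D      17         34
3  Eagles   F      21         42
2  Eagles   G      22         44
filter rows where pos in ['D', 'G', 'F']:
     team pos  points  points_x2
0   Lions   G       3          6
8   Lions   D      17         34
3  Eagles   F      21         42
2  Eagles   G      22         44
take 2 rows with smallest points_x2:
    team pos  points  points_x2
0  Lions   G       3          6
8  Lions   D      17         34
add column points_x2_plus_points = t['points_x2'] + t['points']:
    team pos  points  points_x2  points_x2_plus_points
0  Lions   G       3          6                      9
8  Lions   D      17         34                     51
Reading off the sum of column 'points_x2_plus_points', we get 60.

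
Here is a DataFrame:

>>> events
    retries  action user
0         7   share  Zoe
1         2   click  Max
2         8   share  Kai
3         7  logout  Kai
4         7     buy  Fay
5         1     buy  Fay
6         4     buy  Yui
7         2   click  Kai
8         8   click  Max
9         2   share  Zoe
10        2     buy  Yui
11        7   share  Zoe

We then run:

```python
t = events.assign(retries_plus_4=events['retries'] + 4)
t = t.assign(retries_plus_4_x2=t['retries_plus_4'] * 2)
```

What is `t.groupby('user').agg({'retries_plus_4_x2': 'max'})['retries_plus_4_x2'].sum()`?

add column retries_plus_4 = events['retries'] + 4:
    retries  action user  retries_plus_4
0         7   share  Zoe              11
1         2   click  Max               6
2         8   share  Kai              12
3         7  logout  Kai              11
4         7     buy  Fay              11
5         1     buy  Fay               5
6         4     buy  Yui               8
7         2   click  Kai               6
8         8   click  Max              12
9         2   share  Zoe               6
10        2     buy  Yui               6
11        7   share  Zoe              11
add column retries_plus_4_x2 = t['retries_plus_4'] * 2:
    retries  action user  retries_plus_4  retries_plus_4_x2
0         7   share  Zoe              11                 22
1         2   click  Max               6                 12
2         8   share  Kai              12                 24
3         7  logout  Kai              11                 22
4         7     buy  Fay              11                 22
5         1     buy  Fay               5                 10
6         4     buy  Yui               8                 16
7         2   click  Kai               6                 12
8         8   click  Max              12                 24
9         2   share  Zoe               6                 12
10        2     buy  Yui               6                 12
11        7   share  Zoe              11                 22
group by user, max of retries_plus_4_x2:
      retries_plus_4_x2
user                   
Fay                  22
Kai                  24
Max                  24
Yui                  16
Zoe                  22
Finally, sum of column 'retries_plus_4_x2' = 108.

108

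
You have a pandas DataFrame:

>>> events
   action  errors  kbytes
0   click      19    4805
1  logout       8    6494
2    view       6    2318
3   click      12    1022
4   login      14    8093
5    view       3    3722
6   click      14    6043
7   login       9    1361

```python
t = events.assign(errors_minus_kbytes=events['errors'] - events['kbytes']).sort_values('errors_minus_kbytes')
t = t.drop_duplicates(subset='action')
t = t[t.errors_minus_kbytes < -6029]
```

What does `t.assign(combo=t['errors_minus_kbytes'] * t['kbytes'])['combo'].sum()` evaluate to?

add column errors_minus_kbytes = events['errors'] - events['kbytes']:
   action  errors  kbytes  errors_minus_kbytes
0   click      19    4805                -4786
1  logout       8    6494                -6486
2    view       6    2318                -2312
3   click      12    1022                -1010
4   login      14    8093                -8079
5    view       3    3722                -3719
6   click      14    6043                -6029
7   login       9    1361                -1352
sort by errors_minus_kbytes:
   action  errors  kbytes  errors_minus_kbytes
4   login      14    8093                -8079
1  logout       8    6494                -6486
6   click      14    6043                -6029
0   click      19    4805                -4786
5    view       3    3722                -3719
2    view       6    2318                -2312
7   login       9    1361                -1352
3   click      12    1022                -1010
drop duplicate action (keep=first):
   action  errors  kbytes  errors_minus_kbytes
4   login      14    8093                -8079
1  logout       8    6494                -6486
6   click      14    6043                -6029
5    view       3    3722                -3719
filter rows where errors_minus_kbytes < -6029:
   action  errors  kbytes  errors_minus_kbytes
4   login      14    8093                -8079
1  logout       8    6494                -6486
add column combo = t['errors_minus_kbytes'] * t['kbytes']:
   action  errors  kbytes  errors_minus_kbytes     combo
4   login      14    8093                -8079 -65383347
1  logout       8    6494                -6486 -42120084
The sum of column 'combo' is -107503431.

-107503431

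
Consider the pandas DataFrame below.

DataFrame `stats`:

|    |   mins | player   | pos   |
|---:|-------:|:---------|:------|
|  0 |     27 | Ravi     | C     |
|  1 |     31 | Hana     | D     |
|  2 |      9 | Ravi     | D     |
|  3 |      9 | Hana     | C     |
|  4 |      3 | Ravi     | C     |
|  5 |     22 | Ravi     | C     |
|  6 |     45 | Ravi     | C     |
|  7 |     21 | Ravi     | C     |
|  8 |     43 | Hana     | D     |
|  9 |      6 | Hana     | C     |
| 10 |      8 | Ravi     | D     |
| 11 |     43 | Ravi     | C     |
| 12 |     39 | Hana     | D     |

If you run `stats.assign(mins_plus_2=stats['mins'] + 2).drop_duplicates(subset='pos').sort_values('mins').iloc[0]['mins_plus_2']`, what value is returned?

29

add column mins_plus_2 = stats['mins'] + 2:
    mins player pos  mins_plus_2
0     27   Ravi   C           29
1     31   Hana   D           33
2      9   Ravi   D           11
3      9   Hana   C           11
4      3   Ravi   C            5
5     22   Ravi   C           24
6     45   Ravi   C           47
7     21   Ravi   C           23
8     43   Hana   D           45
9      6   Hana   C            8
10     8   Ravi   D           10
11    43   Ravi   C           45
12    39   Hana   D           41
drop duplicate pos (keep=first):
   mins player pos  mins_plus_2
0    27   Ravi   C           29
1    31   Hana   D           33
sort by mins:
   mins player pos  mins_plus_2
0    27   Ravi   C           29
1    31   Hana   D           33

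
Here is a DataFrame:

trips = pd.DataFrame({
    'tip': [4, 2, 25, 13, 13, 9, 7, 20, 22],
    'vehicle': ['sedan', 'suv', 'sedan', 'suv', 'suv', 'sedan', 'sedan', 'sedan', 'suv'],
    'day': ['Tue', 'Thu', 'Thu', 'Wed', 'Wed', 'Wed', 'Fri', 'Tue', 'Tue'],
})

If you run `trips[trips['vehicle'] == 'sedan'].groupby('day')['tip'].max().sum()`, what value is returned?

filter rows where vehicle == 'sedan':
   tip vehicle  day
0    4   sedan  Tue
2   25   sedan  Thu
5    9   sedan  Wed
6    7   sedan  Fri
7   20   sedan  Tue
group by day, max of tip:
day
Fri     7
Thu    25
Tue    20
Wed     9
Name: tip, dtype: int64
Hence 61.

61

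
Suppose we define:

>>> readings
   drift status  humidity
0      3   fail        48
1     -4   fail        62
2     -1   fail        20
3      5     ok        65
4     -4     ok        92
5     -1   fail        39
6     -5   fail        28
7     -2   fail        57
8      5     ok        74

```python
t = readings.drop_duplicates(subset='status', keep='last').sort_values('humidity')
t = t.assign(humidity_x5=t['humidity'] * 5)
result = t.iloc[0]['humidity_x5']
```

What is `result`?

drop duplicate status (keep=last):
   drift status  humidity
7     -2   fail        57
8      5     ok        74
sort by humidity:
   drift status  humidity
7     -2   fail        57
8      5     ok        74
add column humidity_x5 = t['humidity'] * 5:
   drift status  humidity  humidity_x5
7     -2   fail        57          285
8      5     ok        74          370

285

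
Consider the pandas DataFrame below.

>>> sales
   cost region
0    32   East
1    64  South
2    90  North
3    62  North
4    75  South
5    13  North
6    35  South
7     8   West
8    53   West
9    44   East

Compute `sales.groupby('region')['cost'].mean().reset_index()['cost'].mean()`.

45.375

group by region, mean of cost:
region
East     38.0
North    55.0
South    58.0
West     30.5
Name: cost, dtype: float64
reset_index():
  region  cost
0   East  38.0
1  North  55.0
2  South  58.0
3   West  30.5
So mean() = 45.375.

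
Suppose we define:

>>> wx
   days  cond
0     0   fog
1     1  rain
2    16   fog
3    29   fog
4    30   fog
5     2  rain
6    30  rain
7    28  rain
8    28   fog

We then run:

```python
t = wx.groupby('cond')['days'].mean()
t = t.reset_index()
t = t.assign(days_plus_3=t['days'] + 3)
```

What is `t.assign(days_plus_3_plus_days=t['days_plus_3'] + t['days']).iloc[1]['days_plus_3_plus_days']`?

group by cond, mean of days:
cond
fog     20.60
rain    15.25
Name: days, dtype: float64
reset_index():
   cond   days
0   fog  20.60
1  rain  15.25
add column days_plus_3 = t['days'] + 3:
   cond   days  days_plus_3
0   fog  20.60        23.60
1  rain  15.25        18.25
add column days_plus_3_plus_days = t['days_plus_3'] + t['days']:
   cond   days  days_plus_3  days_plus_3_plus_days
0   fog  20.60        23.60                   44.2
1  rain  15.25        18.25                   33.5
Taking the value at position 1, column 'days_plus_3_plus_days' gives 33.5.

33.5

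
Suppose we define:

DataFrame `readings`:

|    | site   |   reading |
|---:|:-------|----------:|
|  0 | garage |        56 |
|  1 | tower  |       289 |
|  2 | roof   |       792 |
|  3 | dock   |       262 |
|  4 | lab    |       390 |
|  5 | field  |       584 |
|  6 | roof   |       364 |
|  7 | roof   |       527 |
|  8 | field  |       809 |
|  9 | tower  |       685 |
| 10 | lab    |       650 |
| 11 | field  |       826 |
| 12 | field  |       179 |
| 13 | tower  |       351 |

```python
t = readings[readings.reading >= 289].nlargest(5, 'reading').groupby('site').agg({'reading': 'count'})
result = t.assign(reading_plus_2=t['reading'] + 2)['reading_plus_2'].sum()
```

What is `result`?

filter rows where reading >= 289:
     site  reading
1   tower      289
2    roof      792
4     lab      390
5   field      584
6    roof      364
7    roof      527
8   field      809
9   tower      685
10    lab      650
11  field      826
13  tower      351
take 5 rows with largest reading:
     site  reading
11  field      826
8   field      809
2    roof      792
9   tower      685
10    lab      650
group by site, count of reading:
       reading
site          
field        2
lab          1
roof         1
tower        1
add column reading_plus_2 = t['reading'] + 2:
       reading  reading_plus_2
site                          
field        2               4
lab          1               3
roof         1               3
tower        1               3
Finally, sum of column 'reading_plus_2' = 13.

13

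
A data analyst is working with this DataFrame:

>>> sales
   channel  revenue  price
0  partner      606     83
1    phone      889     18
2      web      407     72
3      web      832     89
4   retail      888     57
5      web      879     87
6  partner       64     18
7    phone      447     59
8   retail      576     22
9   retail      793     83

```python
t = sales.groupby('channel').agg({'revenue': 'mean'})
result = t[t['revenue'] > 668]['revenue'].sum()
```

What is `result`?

1458.33333333

group by channel, mean of revenue:
            revenue
channel            
partner  335.000000
phone    668.000000
retail   752.333333
web      706.000000
filter rows where revenue > 668:
            revenue
channel            
retail   752.333333
web      706.000000
So sum() = 1458.33333333.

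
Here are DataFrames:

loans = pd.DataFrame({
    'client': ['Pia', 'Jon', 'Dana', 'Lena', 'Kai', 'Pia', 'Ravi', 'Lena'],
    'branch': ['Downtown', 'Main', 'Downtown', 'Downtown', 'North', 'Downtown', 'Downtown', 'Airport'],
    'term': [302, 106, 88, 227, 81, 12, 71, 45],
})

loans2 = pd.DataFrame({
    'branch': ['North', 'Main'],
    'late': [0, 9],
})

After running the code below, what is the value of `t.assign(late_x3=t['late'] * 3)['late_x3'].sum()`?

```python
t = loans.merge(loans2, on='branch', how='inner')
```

27

merge on 'branch' (how='inner') → 2 rows:
  client branch  term  late
0    Jon   Main   106     9
1    Kai  North    81     0
add column late_x3 = t['late'] * 3:
  client branch  term  late  late_x3
0    Jon   Main   106     9       27
1    Kai  North    81     0        0
Reading off the sum of column 'late_x3', we get 27.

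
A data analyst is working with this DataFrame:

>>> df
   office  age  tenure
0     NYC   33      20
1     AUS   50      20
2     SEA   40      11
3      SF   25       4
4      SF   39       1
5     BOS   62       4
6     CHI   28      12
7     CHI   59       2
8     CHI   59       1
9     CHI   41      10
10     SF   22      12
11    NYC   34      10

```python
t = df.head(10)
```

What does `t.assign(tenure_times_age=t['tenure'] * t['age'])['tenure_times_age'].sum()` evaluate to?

take first 10 rows:
  office  age  tenure
0    NYC   33      20
1    AUS   50      20
2    SEA   40      11
3     SF   25       4
4     SF   39       1
5    BOS   62       4
6    CHI   28      12
7    CHI   59       2
8    CHI   59       1
9    CHI   41      10
add column tenure_times_age = t['tenure'] * t['age']:
  office  age  tenure  tenure_times_age
0    NYC   33      20               660
1    AUS   50      20              1000
2    SEA   40      11               440
3     SF   25       4               100
4     SF   39       1                39
5    BOS   62       4               248
6    CHI   28      12               336
7    CHI   59       2               118
8    CHI   59       1                59
9    CHI   41      10               410
So sum() = 3410.

3410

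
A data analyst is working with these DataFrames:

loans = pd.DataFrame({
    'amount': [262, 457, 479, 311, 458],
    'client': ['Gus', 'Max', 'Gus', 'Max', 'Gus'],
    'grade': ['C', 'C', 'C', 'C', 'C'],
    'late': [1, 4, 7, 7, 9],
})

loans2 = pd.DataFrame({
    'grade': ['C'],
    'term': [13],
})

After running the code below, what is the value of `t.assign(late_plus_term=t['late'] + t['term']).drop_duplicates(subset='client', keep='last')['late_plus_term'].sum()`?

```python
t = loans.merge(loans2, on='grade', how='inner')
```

merge on 'grade' (how='inner') → 5 rows:
   amount client grade  late  term
0     262    Gus     C     1    13
1     457    Max     C     4    13
2     479    Gus     C     7    13
3     311    Max     C     7    13
4     458    Gus     C     9    13
add column late_plus_term = t['late'] + t['term']:
   amount client grade  late  term  late_plus_term
0     262    Gus     C     1    13              14
1     457    Max     C     4    13              17
2     479    Gus     C     7    13              20
3     311    Max     C     7    13              20
4     458    Gus     C     9    13              22
drop duplicate client (keep=last):
   amount client grade  late  term  late_plus_term
3     311    Max     C     7    13              20
4     458    Gus     C     9    13              22
So sum() = 42.

42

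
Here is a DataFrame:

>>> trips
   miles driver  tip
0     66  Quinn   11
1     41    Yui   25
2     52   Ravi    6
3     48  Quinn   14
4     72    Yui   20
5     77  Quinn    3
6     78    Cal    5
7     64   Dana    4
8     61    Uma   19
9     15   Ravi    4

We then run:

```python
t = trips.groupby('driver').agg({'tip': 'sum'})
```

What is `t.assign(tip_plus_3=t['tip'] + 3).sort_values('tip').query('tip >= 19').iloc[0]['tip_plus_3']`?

group by driver, sum of tip:
        tip
driver     
Cal       5
Dana      4
Quinn    28
Ravi     10
Uma      19
Yui      45
add column tip_plus_3 = t['tip'] + 3:
        tip  tip_plus_3
driver                 
Cal       5           8
Dana      4           7
Quinn    28          31
Ravi     10          13
Uma      19          22
Yui      45          48
sort by tip:
        tip  tip_plus_3
driver                 
Dana      4           7
Cal       5           8
Ravi     10          13
Uma      19          22
Quinn    28          31
Yui      45          48
filter rows where tip >= 19:
        tip  tip_plus_3
driver                 
Uma      19          22
Quinn    28          31
Yui      45          48
So iloc[0]['tip_plus_3'] = 22.

22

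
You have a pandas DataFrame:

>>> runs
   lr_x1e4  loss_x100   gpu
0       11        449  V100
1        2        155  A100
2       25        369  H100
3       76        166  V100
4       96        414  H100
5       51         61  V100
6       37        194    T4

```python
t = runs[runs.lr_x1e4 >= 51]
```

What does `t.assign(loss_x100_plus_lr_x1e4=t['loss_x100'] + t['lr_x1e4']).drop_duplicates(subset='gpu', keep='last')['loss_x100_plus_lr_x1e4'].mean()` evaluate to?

311.0

filter rows where lr_x1e4 >= 51:
   lr_x1e4  loss_x100   gpu
3       76        166  V100
4       96        414  H100
5       51         61  V100
add column loss_x100_plus_lr_x1e4 = t['loss_x100'] + t['lr_x1e4']:
   lr_x1e4  loss_x100   gpu  loss_x100_plus_lr_x1e4
3       76        166  V100                     242
4       96        414  H100                     510
5       51         61  V100                     112
drop duplicate gpu (keep=last):
   lr_x1e4  loss_x100   gpu  loss_x100_plus_lr_x1e4
4       96        414  H100                     510
5       51         61  V100                     112
Finally, mean of column 'loss_x100_plus_lr_x1e4' = 311.0.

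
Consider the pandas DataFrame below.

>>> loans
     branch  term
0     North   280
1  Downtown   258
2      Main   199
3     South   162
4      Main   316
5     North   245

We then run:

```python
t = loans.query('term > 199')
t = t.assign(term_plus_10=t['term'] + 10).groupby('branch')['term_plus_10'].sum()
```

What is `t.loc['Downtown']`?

268

filter rows where term > 199:
     branch  term
0     North   280
1  Downtown   258
4      Main   316
5     North   245
add column term_plus_10 = t['term'] + 10:
     branch  term  term_plus_10
0     North   280           290
1  Downtown   258           268
4      Main   316           326
5     North   245           255
group by branch, sum of term_plus_10:
branch
Downtown    268
Main        326
North       545
Name: term_plus_10, dtype: int64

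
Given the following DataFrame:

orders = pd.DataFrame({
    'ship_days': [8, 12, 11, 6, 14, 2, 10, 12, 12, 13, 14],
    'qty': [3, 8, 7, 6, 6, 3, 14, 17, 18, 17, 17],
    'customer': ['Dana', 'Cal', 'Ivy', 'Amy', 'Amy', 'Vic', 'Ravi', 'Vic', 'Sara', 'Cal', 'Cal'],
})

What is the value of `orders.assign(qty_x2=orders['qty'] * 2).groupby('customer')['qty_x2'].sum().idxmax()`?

Cal

add column qty_x2 = orders['qty'] * 2:
    ship_days  qty customer  qty_x2
0           8    3     Dana       6
1          12    8      Cal      16
2          11    7      Ivy      14
3           6    6      Amy      12
4          14    6      Amy      12
5           2    3      Vic       6
6          10   14     Ravi      28
7          12   17      Vic      34
8          12   18     Sara      36
9          13   17      Cal      34
10         14   17      Cal      34
group by customer, sum of qty_x2:
customer
Amy     24
Cal     84
Dana     6
Ivy     14
Ravi    28
Sara    36
Vic     40
Name: qty_x2, dtype: int64
Taking the label with the largest value gives Cal.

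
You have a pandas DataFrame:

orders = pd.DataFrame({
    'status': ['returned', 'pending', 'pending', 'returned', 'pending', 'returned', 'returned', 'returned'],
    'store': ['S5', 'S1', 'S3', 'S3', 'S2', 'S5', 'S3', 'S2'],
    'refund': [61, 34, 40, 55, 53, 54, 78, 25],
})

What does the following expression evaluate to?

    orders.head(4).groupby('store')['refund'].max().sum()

take first 4 rows:
     status store  refund
0  returned    S5      61
1   pending    S1      34
2   pending    S3      40
3  returned    S3      55
group by store, max of refund:
store
S1    34
S3    55
S5    61
Name: refund, dtype: int64

150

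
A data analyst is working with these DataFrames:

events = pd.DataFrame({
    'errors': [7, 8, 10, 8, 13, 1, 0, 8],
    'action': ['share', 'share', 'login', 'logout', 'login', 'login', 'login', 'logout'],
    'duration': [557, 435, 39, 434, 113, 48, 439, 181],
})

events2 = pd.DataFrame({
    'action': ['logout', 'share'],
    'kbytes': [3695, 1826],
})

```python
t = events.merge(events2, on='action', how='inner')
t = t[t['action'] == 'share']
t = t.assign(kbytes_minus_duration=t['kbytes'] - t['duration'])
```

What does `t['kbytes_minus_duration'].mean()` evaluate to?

merge on 'action' (how='inner') → 4 rows:
   errors  action  duration  kbytes
0       7   share       557    1826
1       8   share       435    1826
2       8  logout       434    3695
3       8  logout       181    3695
filter rows where action == 'share':
   errors action  duration  kbytes
0       7  share       557    1826
1       8  share       435    1826
add column kbytes_minus_duration = t['kbytes'] - t['duration']:
   errors action  duration  kbytes  kbytes_minus_duration
0       7  share       557    1826                   1269
1       8  share       435    1826                   1391
So mean() = 1330.0.

1330.0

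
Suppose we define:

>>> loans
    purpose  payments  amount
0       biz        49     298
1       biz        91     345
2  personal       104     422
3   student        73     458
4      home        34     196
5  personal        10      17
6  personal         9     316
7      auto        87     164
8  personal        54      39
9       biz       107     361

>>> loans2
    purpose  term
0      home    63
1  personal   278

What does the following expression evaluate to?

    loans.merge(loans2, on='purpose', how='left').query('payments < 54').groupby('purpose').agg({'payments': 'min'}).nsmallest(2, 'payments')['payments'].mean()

merge on 'purpose' (how='left') → 10 rows:
    purpose  payments  amount   term
0       biz        49     298    NaN
1       biz        91     345    NaN
2  personal       104     422  278.0
3   student        73     458    NaN
4      home        34     196   63.0
5  personal        10      17  278.0
6  personal         9     316  278.0
7      auto        87     164    NaN
8  personal        54      39  278.0
9       biz       107     361    NaN
filter rows where payments < 54:
    purpose  payments  amount   term
0       biz        49     298    NaN
4      home        34     196   63.0
5  personal        10      17  278.0
6  personal         9     316  278.0
group by purpose, min of payments:
          payments
purpose           
biz             49
home            34
personal         9
take 2 rows with smallest payments:
          payments
purpose           
personal         9
home            34

21.5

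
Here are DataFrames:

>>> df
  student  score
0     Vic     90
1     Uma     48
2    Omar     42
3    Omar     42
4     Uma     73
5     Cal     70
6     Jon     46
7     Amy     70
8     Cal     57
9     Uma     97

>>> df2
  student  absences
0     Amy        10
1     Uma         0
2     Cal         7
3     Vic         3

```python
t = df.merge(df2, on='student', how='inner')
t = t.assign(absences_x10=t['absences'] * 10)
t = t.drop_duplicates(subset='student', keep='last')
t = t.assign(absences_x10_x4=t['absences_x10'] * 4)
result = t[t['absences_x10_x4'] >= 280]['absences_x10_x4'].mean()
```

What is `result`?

merge on 'student' (how='inner') → 7 rows:
  student  score  absences
0     Vic     90         3
1     Uma     48         0
2     Uma     73         0
3     Cal     70         7
4     Amy     70        10
5     Cal     57         7
6     Uma     97         0
add column absences_x10 = t['absences'] * 10:
  student  score  absences  absences_x10
0     Vic     90         3            30
1     Uma     48         0             0
2     Uma     73         0             0
3     Cal     70         7            70
4     Amy     70        10           100
5     Cal     57         7            70
6     Uma     97         0             0
drop duplicate student (keep=last):
  student  score  absences  absences_x10
0     Vic     90         3            30
4     Amy     70        10           100
5     Cal     57         7            70
6     Uma     97         0             0
add column absences_x10_x4 = t['absences_x10'] * 4:
  student  score  absences  absences_x10  absences_x10_x4
0     Vic     90         3            30              120
4     Amy     70        10           100              400
5     Cal     57         7            70              280
6     Uma     97         0             0                0
filter rows where absences_x10_x4 >= 280:
  student  score  absences  absences_x10  absences_x10_x4
4     Amy     70        10           100              400
5     Cal     57         7            70              280
Hence 340.0.

340.0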